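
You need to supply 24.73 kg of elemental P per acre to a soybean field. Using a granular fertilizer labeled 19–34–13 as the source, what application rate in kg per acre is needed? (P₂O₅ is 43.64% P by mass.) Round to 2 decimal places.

As P₂O₅: 24.73 / 0.4364 = 56.6682 kg per acre.
Product per acre = 56.6682 / 34% = 166.671 kg.

166.67 kg of product per acre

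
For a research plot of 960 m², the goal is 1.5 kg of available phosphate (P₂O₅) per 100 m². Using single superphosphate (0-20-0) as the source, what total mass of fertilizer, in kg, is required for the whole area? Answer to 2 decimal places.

Product per 100 m² = 1.5 / 20% = 7.5 kg.
Total product = 7.5 × 960 / 100 = 72 kg.

72.00 kg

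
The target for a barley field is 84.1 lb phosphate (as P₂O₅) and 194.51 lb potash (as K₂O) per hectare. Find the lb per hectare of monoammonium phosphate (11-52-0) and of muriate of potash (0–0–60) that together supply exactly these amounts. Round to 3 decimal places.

161.731 lb monoammonium phosphate, 324.183 lb muriate of potash

With a, b = lb per hectare of monoammonium phosphate and muriate of potash:
P₂O₅: 0.52·a + 0·b = 84.1
K₂O: 0·a + 0.6·b = 194.51
Solving simultaneously: a = 161.7308, b = 324.1833.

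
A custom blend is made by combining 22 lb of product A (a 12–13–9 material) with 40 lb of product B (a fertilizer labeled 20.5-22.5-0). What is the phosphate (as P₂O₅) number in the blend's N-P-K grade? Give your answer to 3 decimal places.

19.129% P₂O₅

Total mass = 22 + 40 = 62 lb.
P₂O₅ mass = 13%×22 + 22.5%×40 = 11.86 lb.
% P₂O₅ = 11.86 / 62 = 19.12903%.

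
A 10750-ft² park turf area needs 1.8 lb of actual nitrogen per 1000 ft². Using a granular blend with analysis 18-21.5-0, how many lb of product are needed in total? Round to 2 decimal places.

107.50 lb

Product per 1000 ft² = 1.8 / 18% = 10 lb.
Total product = 10 × 10750 / 1000 = 107.5 lb.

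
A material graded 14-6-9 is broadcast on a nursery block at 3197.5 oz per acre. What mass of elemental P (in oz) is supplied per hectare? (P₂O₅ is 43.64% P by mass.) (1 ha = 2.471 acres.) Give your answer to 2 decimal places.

206.88 oz P per hectare

P₂O₅ per acre = 3197.5 × 6% = 191.85 oz.
Elemental P = 191.85 × 0.4364 = 83.7233 oz per acre.
Convert to per hectare: 83.7233 × 2.471 = 206.8804 oz.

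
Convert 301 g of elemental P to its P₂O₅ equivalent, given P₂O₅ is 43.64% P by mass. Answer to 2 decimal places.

P₂O₅ = 301 / 0.4364 = 689.734 g.

689.73 g P₂O₅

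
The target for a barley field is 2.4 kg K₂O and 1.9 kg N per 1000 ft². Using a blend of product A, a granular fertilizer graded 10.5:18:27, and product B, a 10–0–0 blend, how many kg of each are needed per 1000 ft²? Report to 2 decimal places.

Let a = kg of product A, b = kg of product B (per 1000 ft²).
K₂O: 0.27·a + 0·b = 2.4
N: 0.105·a + 0.1·b = 1.9
Solving simultaneously: a = 8.88889, b = 9.66667.

8.89 kg product A, 9.67 kg product B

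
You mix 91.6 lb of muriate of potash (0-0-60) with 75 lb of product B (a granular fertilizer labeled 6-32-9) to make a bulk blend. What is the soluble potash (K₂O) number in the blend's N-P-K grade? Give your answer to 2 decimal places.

Total mass = 91.6 + 75 = 166.6 lb.
K₂O mass = 60%×91.6 + 9%×75 = 61.71 lb.
% K₂O = 61.71 / 166.6 = 37.0408%.

37.04% K₂O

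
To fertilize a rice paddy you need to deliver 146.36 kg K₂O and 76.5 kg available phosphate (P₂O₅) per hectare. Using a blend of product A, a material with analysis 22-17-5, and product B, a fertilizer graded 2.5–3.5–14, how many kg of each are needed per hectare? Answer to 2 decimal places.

253.40 kg product A, 954.93 kg product B

Let a = kg of product A, b = kg of product B (per hectare).
K₂O: 0.05·a + 0.14·b = 146.36
P₂O₅: 0.17·a + 0.035·b = 76.5
Solving simultaneously: a = 253.397, b = 954.9297.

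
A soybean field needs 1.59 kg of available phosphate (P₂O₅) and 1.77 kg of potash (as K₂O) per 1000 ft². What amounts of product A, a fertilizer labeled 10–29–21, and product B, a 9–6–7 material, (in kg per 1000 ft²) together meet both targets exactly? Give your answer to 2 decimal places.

With a, b = kg per 1000 ft² of product A and product B:
P₂O₅: 0.29·a + 0.06·b = 1.59
K₂O: 0.21·a + 0.07·b = 1.77
Solving simultaneously: a = 0.662338, b = 23.2987.

0.66 kg product A, 23.30 kg product B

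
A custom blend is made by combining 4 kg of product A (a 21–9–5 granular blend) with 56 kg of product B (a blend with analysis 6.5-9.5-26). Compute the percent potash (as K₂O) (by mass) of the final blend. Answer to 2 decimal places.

24.60% K₂O

Total mass = 4 + 56 = 60 kg.
K₂O mass = 5%×4 + 26%×56 = 14.76 kg.
% K₂O = 14.76 / 60 = 24.6%.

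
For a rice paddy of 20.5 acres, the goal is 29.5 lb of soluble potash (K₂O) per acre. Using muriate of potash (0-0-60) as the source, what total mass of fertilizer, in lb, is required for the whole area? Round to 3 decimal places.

Product per acre = 29.5 / 60% = 49.1667 lb.
Total product = 49.1667 × 20.5 = 1007.9167 lb.

1007.917 lb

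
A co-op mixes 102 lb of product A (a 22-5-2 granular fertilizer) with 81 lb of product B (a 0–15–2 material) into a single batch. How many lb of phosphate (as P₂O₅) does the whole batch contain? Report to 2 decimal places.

P₂O₅ mass = 5%×102 + 15%×81 = 17.25 lb.

17.25 lb P₂O₅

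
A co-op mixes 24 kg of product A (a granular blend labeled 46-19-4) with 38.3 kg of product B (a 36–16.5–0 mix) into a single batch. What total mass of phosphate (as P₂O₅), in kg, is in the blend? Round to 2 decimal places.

10.88 kg P₂O₅

P₂O₅ mass = 19%×24 + 16.5%×38.3 = 10.8795 kg.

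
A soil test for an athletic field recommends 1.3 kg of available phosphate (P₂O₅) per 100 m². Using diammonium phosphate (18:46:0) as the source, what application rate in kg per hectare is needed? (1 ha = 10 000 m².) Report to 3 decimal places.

Product per 100 m² = 1.3 / 46% = 2.82609 kg.
Convert to per hectare: 2.82609 × 100 = 282.6087 kg.

282.609 kg of product per hectare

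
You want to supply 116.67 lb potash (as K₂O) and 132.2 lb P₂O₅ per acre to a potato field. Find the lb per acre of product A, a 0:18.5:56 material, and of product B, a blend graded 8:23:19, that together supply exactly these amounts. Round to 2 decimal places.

18.32 lb product A, 560.04 lb product B

Per-acre balance (a = product A, b = product B):
K₂O: 0.56·a + 0.19·b = 116.67
P₂O₅: 0.185·a + 0.23·b = 132.2
Eliminate a: (row1) − 0.56/0.185·(row2) → -0.506216·b = -283.503, so b = 560.043.
Back-substitute: a = (116.67 − 0.19·560.043) / 0.56 = 18.3246.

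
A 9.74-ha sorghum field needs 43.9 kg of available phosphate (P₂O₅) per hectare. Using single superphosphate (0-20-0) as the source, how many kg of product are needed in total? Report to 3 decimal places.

Product per hectare = 43.9 / 20% = 219.5 kg.
Total product = 219.5 × 9.74 = 2137.93 kg.

2137.930 kg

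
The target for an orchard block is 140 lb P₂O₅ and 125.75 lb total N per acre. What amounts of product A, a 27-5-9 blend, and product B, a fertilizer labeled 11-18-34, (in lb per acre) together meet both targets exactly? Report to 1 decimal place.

Let a = lb of product A, b = lb of product B (per acre).
P₂O₅: 0.05·a + 0.18·b = 140
N: 0.27·a + 0.11·b = 125.75
Solving simultaneously: a = 167.865, b = 731.148.

167.9 lb product A, 731.1 lb product B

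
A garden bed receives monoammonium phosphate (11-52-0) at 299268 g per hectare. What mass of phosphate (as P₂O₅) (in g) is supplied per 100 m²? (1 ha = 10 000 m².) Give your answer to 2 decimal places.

1556.19 g P₂O₅ per hundred sq m

P₂O₅ per hectare = 299268 × 52% = 155619 g.
Convert to per 100 m²: 155619 × 0.01 = 1556.194 g.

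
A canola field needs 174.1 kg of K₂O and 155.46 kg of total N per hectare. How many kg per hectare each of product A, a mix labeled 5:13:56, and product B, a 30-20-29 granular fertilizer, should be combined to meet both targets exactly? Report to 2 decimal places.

46.56 kg product A, 510.44 kg product B

With a, b = kg per hectare of product A and product B:
K₂O: 0.56·a + 0.29·b = 174.1
N: 0.05·a + 0.3·b = 155.46
From row1: a = (174.1 − 0.29·b) / 0.56.
Into row2: 0.05·(174.1 − 0.29·b)/0.56 + 0.3·b = 155.46 → b = 510.4404, a = 46.5577.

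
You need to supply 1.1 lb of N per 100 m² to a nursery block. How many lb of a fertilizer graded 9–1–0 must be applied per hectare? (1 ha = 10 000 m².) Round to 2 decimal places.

Product per 100 m² = 1.1 / 9% = 12.2222 lb.
Convert to per hectare: 12.2222 × 100 = 1222.222 lb.

1222.22 lb of product per hectare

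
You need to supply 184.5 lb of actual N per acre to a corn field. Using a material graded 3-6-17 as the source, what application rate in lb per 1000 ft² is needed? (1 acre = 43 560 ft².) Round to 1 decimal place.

Product per acre = 184.5 / 3% = 6150 lb.
Convert to per 1000 ft²: 6150 × 0.0229568 = 141.185 lb.

141.2 lb of product per thousand sq ft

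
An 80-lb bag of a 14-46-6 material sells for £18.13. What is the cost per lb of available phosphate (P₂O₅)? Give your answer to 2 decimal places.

£0.49 per lb P₂O₅

P₂O₅ in bag = 80 × 46% = 36.8 lb.
Cost per lb P₂O₅ = £18.13 / 36.8 = £0.4927.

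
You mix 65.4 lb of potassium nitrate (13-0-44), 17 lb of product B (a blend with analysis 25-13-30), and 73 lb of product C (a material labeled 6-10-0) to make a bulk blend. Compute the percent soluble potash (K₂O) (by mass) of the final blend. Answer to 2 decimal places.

Total mass = 65.4 + 17 + 73 = 155.4 lb.
K₂O mass = 44%×65.4 + 30%×17 + 0%×73 = 33.876 lb.
% K₂O = 33.876 / 155.4 = 21.7992%.

21.80% K₂O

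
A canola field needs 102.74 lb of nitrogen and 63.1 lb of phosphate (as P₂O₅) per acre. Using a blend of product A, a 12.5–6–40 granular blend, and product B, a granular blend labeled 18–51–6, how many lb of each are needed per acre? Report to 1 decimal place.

775.1 lb product A, 32.5 lb product B

With a, b = lb per acre of product A and product B:
N: 0.125·a + 0.18·b = 102.74
P₂O₅: 0.06·a + 0.51·b = 63.1
Eliminate b: (row1) − 0.18/0.51·(row2) → 0.103824·a = 80.4694, so a = 775.059.
Then b = (63.1 − 0.06·775.059) / 0.51 = 32.542.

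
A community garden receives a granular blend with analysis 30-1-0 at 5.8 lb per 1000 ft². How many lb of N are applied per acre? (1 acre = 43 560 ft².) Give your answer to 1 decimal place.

nitrogen per 1000 ft² = 5.8 × 30% = 1.74 lb.
Convert to per acre: 1.74 × 43.56 = 75.7944 lb.

75.8 lb N per acre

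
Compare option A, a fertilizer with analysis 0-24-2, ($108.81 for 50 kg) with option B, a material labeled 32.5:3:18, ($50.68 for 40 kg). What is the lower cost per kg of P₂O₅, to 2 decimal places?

$9.07 per kg P₂O₅ (option A)

option A: P₂O₅ per bag = 50 × 24% = 12 kg; cost = 108.81 / 12 = $9.0675/kg P₂O₅.
option B: P₂O₅ per bag = 40 × 3% = 1.2 kg; cost = 50.68 / 1.2 = $42.2333/kg P₂O₅.
option A is cheaper.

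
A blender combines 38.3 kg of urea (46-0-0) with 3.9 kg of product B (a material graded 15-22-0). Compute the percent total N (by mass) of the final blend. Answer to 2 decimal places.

43.14% N

Total mass = 38.3 + 3.9 = 42.2 kg.
N mass = 46%×38.3 + 15%×3.9 = 18.203 kg.
% N = 18.203 / 42.2 = 43.1351%.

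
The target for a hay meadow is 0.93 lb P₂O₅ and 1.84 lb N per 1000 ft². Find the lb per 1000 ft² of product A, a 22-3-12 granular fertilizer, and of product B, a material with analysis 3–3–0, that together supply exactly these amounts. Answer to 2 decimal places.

Let a = lb of product A, b = lb of product B (per 1000 ft²).
P₂O₅: 0.03·a + 0.03·b = 0.93
N: 0.22·a + 0.03·b = 1.84
From row1: a = (0.93 − 0.03·b) / 0.03.
Into row2: 0.22·(0.93 − 0.03·b)/0.03 + 0.03·b = 1.84 → b = 26.2105, a = 4.78947.

4.79 lb product A, 26.21 lb product B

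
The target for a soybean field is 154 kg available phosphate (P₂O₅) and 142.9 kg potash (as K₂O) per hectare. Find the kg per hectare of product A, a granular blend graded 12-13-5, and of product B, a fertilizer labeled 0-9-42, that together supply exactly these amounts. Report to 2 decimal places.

1034.31 kg product A, 217.11 kg product B

Let a = kg of product A, b = kg of product B (per hectare).
P₂O₅: 0.13·a + 0.09·b = 154
K₂O: 0.05·a + 0.42·b = 142.9
Eliminate a: (row1) − 0.13/0.05·(row2) → -1.002·b = -217.54, so b = 217.106.
Back-substitute: a = (154 − 0.09·217.106) / 0.13 = 1034.311.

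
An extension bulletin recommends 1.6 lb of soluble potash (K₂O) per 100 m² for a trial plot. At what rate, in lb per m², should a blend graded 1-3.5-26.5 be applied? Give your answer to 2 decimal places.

Product per 100 m² = 1.6 / 26.5% = 6.03774 lb.
Convert to per m²: 6.03774 × 0.01 = 0.0603774 lb.

0.06 lb of product per sq m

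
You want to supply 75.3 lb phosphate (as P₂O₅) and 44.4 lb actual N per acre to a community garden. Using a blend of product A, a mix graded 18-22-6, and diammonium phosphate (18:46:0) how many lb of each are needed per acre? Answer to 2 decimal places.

159.03 lb product A, 87.64 lb diammonium phosphate

Per-acre balance (a = product A, b = diammonium phosphate):
P₂O₅: 0.22·a + 0.46·b = 75.3
N: 0.18·a + 0.18·b = 44.4
Eliminate a: (row1) − 0.22/0.18·(row2) → 0.24·b = 21.0333, so b = 87.6389.
Back-substitute: a = (75.3 − 0.46·87.6389) / 0.22 = 159.028.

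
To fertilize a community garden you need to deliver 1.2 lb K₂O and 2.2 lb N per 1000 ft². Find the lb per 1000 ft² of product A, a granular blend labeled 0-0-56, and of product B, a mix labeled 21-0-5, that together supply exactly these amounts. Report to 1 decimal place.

1.2 lb product A, 10.5 lb product B

Per-1000 ft² balance (a = product A, b = product B):
K₂O: 0.56·a + 0.05·b = 1.2
N: 0·a + 0.21·b = 2.2
Solving simultaneously: a = 1.20748, b = 10.4762.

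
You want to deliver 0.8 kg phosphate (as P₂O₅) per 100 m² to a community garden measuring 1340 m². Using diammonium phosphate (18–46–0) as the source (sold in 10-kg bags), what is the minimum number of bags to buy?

3 bags

Product per 100 m² = 0.8 / 46% = 1.73913 kg.
Total product = 1.73913 × 1340 / 100 = 23.3043 kg.
Bags = ⌈23.3043 / 10⌉ = 3.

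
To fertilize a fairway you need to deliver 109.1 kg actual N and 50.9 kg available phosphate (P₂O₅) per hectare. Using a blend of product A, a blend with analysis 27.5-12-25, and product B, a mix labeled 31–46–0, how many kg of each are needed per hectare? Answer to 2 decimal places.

Let a = kg of product A, b = kg of product B (per hectare).
N: 0.275·a + 0.31·b = 109.1
P₂O₅: 0.12·a + 0.46·b = 50.9
From row1: a = (109.1 − 0.31·b) / 0.275.
Into row2: 0.12·(109.1 − 0.31·b)/0.275 + 0.46·b = 50.9 → b = 10.13998, a = 385.297.

385.30 kg product A, 10.14 kg product B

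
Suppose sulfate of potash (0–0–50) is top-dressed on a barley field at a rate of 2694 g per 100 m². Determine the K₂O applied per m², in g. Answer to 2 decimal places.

13.47 g K₂O per sq m

K₂O per 100 m² = 2694 × 50% = 1347 g.
Convert to per m²: 1347 × 0.01 = 13.47 g.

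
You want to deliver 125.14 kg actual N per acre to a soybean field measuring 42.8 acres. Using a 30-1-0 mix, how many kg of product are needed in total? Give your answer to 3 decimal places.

Product per acre = 125.14 / 30% = 417.133 kg.
Total product = 417.133 × 42.8 = 17853.3067 kg.

17853.307 kg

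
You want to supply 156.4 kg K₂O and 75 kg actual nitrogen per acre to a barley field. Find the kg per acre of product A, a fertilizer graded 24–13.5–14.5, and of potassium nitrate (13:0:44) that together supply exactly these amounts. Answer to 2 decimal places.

Let a = kg of product A, b = kg of potassium nitrate (per acre).
K₂O: 0.145·a + 0.44·b = 156.4
N: 0.24·a + 0.13·b = 75
From row1: a = (156.4 − 0.44·b) / 0.145.
Into row2: 0.24·(156.4 − 0.44·b)/0.145 + 0.13·b = 75 → b = 307.331, a = 146.029.

146.03 kg product A, 307.33 kg potassium nitrate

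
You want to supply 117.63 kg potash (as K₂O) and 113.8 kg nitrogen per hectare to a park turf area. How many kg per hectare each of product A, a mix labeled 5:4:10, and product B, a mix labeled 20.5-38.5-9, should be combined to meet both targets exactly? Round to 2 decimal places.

867.01 kg product A, 343.66 kg product B

Per-hectare balance (a = product A, b = product B):
K₂O: 0.1·a + 0.09·b = 117.63
N: 0.05·a + 0.205·b = 113.8
From row1: a = (117.63 − 0.09·b) / 0.1.
Into row2: 0.05·(117.63 − 0.09·b)/0.1 + 0.205·b = 113.8 → b = 343.656, a = 867.009.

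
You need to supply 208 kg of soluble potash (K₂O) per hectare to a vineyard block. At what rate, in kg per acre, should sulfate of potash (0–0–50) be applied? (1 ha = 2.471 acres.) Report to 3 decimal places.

168.353 kg of product per acre

Product per hectare = 208 / 50% = 416 kg.
Convert to per acre: 416 × 0.404694 = 168.3529 kg.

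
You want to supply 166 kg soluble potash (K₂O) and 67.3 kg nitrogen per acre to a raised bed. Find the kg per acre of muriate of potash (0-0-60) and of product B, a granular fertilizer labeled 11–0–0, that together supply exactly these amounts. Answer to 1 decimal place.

276.7 kg muriate of potash, 611.8 kg product B

With a, b = kg per acre of muriate of potash and product B:
K₂O: 0.6·a + 0·b = 166
N: 0·a + 0.11·b = 67.3
Solving simultaneously: a = 276.667, b = 611.818.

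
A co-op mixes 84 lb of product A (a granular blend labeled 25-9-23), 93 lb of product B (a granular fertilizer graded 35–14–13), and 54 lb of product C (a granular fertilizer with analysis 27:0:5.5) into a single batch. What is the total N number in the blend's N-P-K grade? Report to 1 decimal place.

Total mass = 84 + 93 + 54 = 231 lb.
N mass = 25%×84 + 35%×93 + 27%×54 = 68.13 lb.
% N = 68.13 / 231 = 29.4935%.

29.5% N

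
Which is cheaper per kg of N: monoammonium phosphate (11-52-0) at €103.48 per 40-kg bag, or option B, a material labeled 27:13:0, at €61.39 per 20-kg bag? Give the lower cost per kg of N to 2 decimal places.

monoammonium phosphate: N per bag = 40 × 11% = 4.4 kg; cost = 103.48 / 4.4 = €23.5182/kg N.
option B: N per bag = 20 × 27% = 5.4 kg; cost = 61.39 / 5.4 = €11.3685/kg N.
option B is cheaper.

€11.37 per kg N (option B)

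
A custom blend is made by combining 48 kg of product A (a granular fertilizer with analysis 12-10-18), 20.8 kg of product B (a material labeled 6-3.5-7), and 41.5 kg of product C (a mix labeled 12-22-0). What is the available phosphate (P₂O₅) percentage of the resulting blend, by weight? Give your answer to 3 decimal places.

Total mass = 48 + 20.8 + 41.5 = 110.3 kg.
P₂O₅ mass = 10%×48 + 3.5%×20.8 + 22%×41.5 = 14.658 kg.
% P₂O₅ = 14.658 / 110.3 = 13.2892%.

13.289% P₂O₅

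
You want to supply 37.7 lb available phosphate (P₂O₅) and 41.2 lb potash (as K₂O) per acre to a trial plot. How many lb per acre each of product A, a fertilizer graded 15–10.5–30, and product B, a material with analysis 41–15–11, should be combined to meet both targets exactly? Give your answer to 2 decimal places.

Per-acre balance (a = product A, b = product B):
P₂O₅: 0.105·a + 0.15·b = 37.7
K₂O: 0.3·a + 0.11·b = 41.2
Eliminate b: (row1) − 0.15/0.11·(row2) → -0.304091·a = -18.4818, so a = 60.7773.
Then b = (41.2 − 0.3·60.7773) / 0.11 = 208.789.

60.78 lb product A, 208.79 lb product B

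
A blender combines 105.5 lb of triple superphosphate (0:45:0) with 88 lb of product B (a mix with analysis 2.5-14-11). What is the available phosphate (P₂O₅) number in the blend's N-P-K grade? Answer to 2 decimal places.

Total mass = 105.5 + 88 = 193.5 lb.
P₂O₅ mass = 45%×105.5 + 14%×88 = 59.795 lb.
% P₂O₅ = 59.795 / 193.5 = 30.9018%.

30.90% P₂O₅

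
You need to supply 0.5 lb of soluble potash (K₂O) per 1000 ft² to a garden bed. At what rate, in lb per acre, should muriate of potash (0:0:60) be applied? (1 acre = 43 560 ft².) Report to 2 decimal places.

36.30 lb of product per acre

Product per 1000 ft² = 0.5 / 60% = 0.833333 lb.
Convert to per acre: 0.833333 × 43.56 = 36.3 lb.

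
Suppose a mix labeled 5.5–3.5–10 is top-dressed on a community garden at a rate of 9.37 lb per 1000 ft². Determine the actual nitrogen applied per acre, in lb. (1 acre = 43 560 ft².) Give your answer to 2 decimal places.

22.45 lb N per acre

nitrogen per 1000 ft² = 9.37 × 5.5% = 0.51535 lb.
Convert to per acre: 0.51535 × 43.56 = 22.4486 lb.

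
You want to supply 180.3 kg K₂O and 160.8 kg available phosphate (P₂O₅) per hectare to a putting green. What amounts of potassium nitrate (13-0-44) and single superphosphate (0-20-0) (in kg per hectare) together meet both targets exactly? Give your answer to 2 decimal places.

409.77 kg potassium nitrate, 804.00 kg single superphosphate

Let a = kg of potassium nitrate, b = kg of single superphosphate (per hectare).
K₂O: 0.44·a + 0·b = 180.3
P₂O₅: 0·a + 0.2·b = 160.8
Solving simultaneously: a = 409.773, b = 804.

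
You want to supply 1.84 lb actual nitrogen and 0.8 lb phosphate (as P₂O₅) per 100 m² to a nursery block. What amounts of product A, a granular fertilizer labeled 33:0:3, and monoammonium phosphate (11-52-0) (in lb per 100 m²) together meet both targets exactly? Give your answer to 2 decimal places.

Let a = lb of product A, b = lb of monoammonium phosphate (per 100 m²).
N: 0.33·a + 0.11·b = 1.84
P₂O₅: 0·a + 0.52·b = 0.8
Solving simultaneously: a = 5.06294, b = 1.53846.

5.06 lb product A, 1.54 lb monoammonium phosphate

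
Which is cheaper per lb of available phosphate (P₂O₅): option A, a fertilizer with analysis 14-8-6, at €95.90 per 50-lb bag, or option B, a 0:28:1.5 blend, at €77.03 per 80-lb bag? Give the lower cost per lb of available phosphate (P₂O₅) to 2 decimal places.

option A: P₂O₅ per bag = 50 × 8% = 4 lb; cost = 95.90 / 4 = €23.9750/lb P₂O₅.
option B: P₂O₅ per bag = 80 × 28% = 22.4 lb; cost = 77.03 / 22.4 = €3.4388/lb P₂O₅.
option B is cheaper.

€3.44 per lb P₂O₅ (option B)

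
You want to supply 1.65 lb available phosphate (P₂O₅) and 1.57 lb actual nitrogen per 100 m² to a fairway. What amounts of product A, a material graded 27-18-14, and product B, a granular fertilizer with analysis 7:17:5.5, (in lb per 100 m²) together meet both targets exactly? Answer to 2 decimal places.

4.55 lb product A, 4.89 lb product B

Per-100 m² balance (a = product A, b = product B):
P₂O₅: 0.18·a + 0.17·b = 1.65
N: 0.27·a + 0.07·b = 1.57
From row1: a = (1.65 − 0.17·b) / 0.18.
Into row2: 0.27·(1.65 − 0.17·b)/0.18 + 0.07·b = 1.57 → b = 4.89189, a = 4.54655.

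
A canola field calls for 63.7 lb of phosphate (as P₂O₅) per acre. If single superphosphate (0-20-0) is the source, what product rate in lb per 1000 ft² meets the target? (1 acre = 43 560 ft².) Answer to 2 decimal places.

Product per acre = 63.7 / 20% = 318.5 lb.
Convert to per 1000 ft²: 318.5 × 0.0229568 = 7.31175 lb.

7.31 lb of product per thousand sq ft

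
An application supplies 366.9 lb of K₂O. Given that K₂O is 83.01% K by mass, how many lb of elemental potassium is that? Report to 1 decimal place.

304.6 lb K

K = 366.9 × 0.8301 = 304.564 lb.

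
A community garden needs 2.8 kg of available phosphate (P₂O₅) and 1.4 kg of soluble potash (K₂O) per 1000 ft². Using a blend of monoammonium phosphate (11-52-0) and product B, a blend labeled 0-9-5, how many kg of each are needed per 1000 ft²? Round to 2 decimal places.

0.54 kg monoammonium phosphate, 28.00 kg product B

Per-1000 ft² balance (a = monoammonium phosphate, b = product B):
P₂O₅: 0.52·a + 0.09·b = 2.8
K₂O: 0·a + 0.05·b = 1.4
Solving simultaneously: a = 0.538462, b = 28.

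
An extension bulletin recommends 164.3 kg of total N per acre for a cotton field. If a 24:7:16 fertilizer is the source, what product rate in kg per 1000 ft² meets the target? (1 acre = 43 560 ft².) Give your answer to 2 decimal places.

15.72 kg of product per thousand sq ft

Product per acre = 164.3 / 24% = 684.583 kg.
Convert to per 1000 ft²: 684.583 × 0.0229568 = 15.7159 kg.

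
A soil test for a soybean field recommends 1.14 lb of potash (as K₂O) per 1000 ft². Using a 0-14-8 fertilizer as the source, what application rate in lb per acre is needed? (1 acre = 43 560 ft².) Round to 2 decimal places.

Product per 1000 ft² = 1.14 / 8% = 14.25 lb.
Convert to per acre: 14.25 × 43.56 = 620.73 lb.

620.73 lb of product per acre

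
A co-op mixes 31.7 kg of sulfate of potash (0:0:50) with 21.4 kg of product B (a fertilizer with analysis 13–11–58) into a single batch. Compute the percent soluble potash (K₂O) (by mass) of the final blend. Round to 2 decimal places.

53.22% K₂O

Total mass = 31.7 + 21.4 = 53.1 kg.
K₂O mass = 50%×31.7 + 58%×21.4 = 28.262 kg.
% K₂O = 28.262 / 53.1 = 53.2241%.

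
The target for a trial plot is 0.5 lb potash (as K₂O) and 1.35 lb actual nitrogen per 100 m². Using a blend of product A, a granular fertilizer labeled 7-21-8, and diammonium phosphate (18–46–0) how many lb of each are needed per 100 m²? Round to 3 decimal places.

Let a = lb of product A, b = lb of diammonium phosphate (per 100 m²).
K₂O: 0.08·a + 0·b = 0.5
N: 0.07·a + 0.18·b = 1.35
Eliminate b: (row1) − 0/0.18·(row2) → 0.08·a = 0.5, so a = 6.25.
Then b = (1.35 − 0.07·6.25) / 0.18 = 5.06944.

6.250 lb product A, 5.069 lb diammonium phosphate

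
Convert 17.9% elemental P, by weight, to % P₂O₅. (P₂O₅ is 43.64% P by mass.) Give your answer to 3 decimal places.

41.017% P₂O₅

%P₂O₅ = 17.9 / 0.4364 = 41.0174%.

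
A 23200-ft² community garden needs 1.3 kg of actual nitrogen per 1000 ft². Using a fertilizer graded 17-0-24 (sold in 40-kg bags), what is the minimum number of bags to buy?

Product per 1000 ft² = 1.3 / 17% = 7.64706 kg.
Total product = 7.64706 × 23200 / 1000 = 177.412 kg.
Bags = ⌈177.412 / 40⌉ = 5.

5 bags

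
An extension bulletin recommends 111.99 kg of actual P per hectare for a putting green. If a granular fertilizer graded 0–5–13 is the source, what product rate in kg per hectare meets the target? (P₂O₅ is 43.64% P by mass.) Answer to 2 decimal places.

5132.45 kg of product per hectare

As P₂O₅: 111.99 / 0.4364 = 256.622 kg per hectare.
Product per hectare = 256.622 / 5% = 5132.447 kg.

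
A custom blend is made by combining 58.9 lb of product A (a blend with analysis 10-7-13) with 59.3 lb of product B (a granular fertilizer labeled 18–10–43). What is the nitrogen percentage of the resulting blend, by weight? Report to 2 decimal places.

Total mass = 58.9 + 59.3 = 118.2 lb.
N mass = 10%×58.9 + 18%×59.3 = 16.564 lb.
% N = 16.564 / 118.2 = 14.0135%.

14.01% N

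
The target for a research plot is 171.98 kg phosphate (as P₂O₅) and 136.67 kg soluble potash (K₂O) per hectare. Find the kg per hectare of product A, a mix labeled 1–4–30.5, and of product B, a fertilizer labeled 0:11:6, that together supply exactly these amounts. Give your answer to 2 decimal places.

With a, b = kg per hectare of product A and product B:
P₂O₅: 0.04·a + 0.11·b = 171.98
K₂O: 0.305·a + 0.06·b = 136.67
From row1: a = (171.98 − 0.11·b) / 0.04.
Into row2: 0.305·(171.98 − 0.11·b)/0.04 + 0.06·b = 136.67 → b = 1508.414, a = 151.361.

151.36 kg product A, 1508.41 kg product B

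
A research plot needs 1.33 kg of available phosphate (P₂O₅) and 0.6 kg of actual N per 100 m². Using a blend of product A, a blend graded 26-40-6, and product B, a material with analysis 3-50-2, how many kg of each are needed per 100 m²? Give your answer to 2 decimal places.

Let a = kg of product A, b = kg of product B (per 100 m²).
P₂O₅: 0.4·a + 0.5·b = 1.33
N: 0.26·a + 0.03·b = 0.6
From row1: a = (1.33 − 0.5·b) / 0.4.
Into row2: 0.26·(1.33 − 0.5·b)/0.4 + 0.03·b = 0.6 → b = 0.89661, a = 2.20424.

2.20 kg product A, 0.90 kg product B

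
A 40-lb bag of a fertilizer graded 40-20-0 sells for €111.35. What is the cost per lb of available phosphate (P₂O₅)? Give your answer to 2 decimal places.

€13.92 per lb P₂O₅

P₂O₅ in bag = 40 × 20% = 8 lb.
Cost per lb P₂O₅ = €111.35 / 8 = €13.9187.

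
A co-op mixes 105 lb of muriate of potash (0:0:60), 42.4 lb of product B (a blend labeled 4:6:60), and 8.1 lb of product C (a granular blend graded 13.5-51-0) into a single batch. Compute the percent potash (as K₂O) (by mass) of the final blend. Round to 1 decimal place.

56.9% K₂O

Total mass = 105 + 42.4 + 8.1 = 155.5 lb.
K₂O mass = 60%×105 + 60%×42.4 + 0%×8.1 = 88.44 lb.
% K₂O = 88.44 / 155.5 = 56.8746%.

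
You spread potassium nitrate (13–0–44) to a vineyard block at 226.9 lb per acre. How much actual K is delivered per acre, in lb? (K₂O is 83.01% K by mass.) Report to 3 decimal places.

82.874 lb K per acre

K₂O per acre = 226.9 × 44% = 99.836 lb.
Elemental K = 99.836 × 0.8301 = 82.8739 lb per acre.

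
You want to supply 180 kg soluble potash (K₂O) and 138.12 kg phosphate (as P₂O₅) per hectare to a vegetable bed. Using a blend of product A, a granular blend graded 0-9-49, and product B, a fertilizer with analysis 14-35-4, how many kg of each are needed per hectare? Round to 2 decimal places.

342.32 kg product A, 306.60 kg product B

With a, b = kg per hectare of product A and product B:
K₂O: 0.49·a + 0.04·b = 180
P₂O₅: 0.09·a + 0.35·b = 138.12
From row1: a = (180 − 0.04·b) / 0.49.
Into row2: 0.09·(180 − 0.04·b)/0.49 + 0.35·b = 138.12 → b = 306.604, a = 342.318.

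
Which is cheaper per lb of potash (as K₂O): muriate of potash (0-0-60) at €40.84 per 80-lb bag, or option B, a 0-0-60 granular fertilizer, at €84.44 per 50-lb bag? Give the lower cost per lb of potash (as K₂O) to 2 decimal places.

muriate of potash: K₂O per bag = 80 × 60% = 48 lb; cost = 40.84 / 48 = €0.8508/lb K₂O.
option B: K₂O per bag = 50 × 60% = 30 lb; cost = 84.44 / 30 = €2.8147/lb K₂O.
muriate of potash is cheaper.

€0.85 per lb K₂O (muriate of potash)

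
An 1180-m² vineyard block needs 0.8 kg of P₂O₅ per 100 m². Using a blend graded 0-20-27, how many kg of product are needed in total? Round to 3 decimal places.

Product per 100 m² = 0.8 / 20% = 4 kg.
Total product = 4 × 1180 / 100 = 47.2 kg.

47.200 kg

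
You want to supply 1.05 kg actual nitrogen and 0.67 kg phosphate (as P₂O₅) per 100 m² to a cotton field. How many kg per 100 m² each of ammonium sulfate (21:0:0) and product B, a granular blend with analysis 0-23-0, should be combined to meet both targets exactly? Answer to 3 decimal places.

Per-100 m² balance (a = ammonium sulfate, b = product B):
N: 0.21·a + 0·b = 1.05
P₂O₅: 0·a + 0.23·b = 0.67
Solving simultaneously: a = 5, b = 2.91304.

5.000 kg ammonium sulfate, 2.913 kg product B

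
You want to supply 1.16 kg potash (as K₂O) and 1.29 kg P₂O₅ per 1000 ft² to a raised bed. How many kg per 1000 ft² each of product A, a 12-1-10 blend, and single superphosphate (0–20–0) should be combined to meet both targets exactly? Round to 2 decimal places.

11.60 kg product A, 5.87 kg single superphosphate

Let a = kg of product A, b = kg of single superphosphate (per 1000 ft²).
K₂O: 0.1·a + 0·b = 1.16
P₂O₅: 0.01·a + 0.2·b = 1.29
Eliminate b: (row1) − 0/0.2·(row2) → 0.1·a = 1.16, so a = 11.6.
Then b = (1.29 − 0.01·11.6) / 0.2 = 5.87.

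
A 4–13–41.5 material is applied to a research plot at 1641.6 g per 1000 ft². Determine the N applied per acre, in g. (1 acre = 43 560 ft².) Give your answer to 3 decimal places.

nitrogen per 1000 ft² = 1641.6 × 4% = 65.664 g.
Convert to per acre: 65.664 × 43.56 = 2860.3238 g.

2860.324 g N per acre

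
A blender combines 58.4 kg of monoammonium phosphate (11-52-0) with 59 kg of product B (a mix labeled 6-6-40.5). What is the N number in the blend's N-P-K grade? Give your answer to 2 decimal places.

Total mass = 58.4 + 59 = 117.4 kg.
N mass = 11%×58.4 + 6%×59 = 9.964 kg.
% N = 9.964 / 117.4 = 8.48722%.

8.49% N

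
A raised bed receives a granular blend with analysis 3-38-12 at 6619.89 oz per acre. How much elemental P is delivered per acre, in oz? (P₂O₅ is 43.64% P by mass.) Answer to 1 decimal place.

P₂O₅ per acre = 6619.89 × 38% = 2515.56 oz.
Elemental P = 2515.56 × 0.4364 = 1097.79 oz per acre.

1097.8 oz P per acre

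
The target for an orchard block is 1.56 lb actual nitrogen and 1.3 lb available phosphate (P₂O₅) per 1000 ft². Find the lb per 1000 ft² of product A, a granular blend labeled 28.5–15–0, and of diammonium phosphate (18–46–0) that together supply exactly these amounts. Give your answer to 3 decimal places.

Let a = lb of product A, b = lb of diammonium phosphate (per 1000 ft²).
N: 0.285·a + 0.18·b = 1.56
P₂O₅: 0.15·a + 0.46·b = 1.3
Eliminate b: (row1) − 0.18/0.46·(row2) → 0.226304·a = 1.0513, so a = 4.64553.
Then b = (1.3 − 0.15·4.64553) / 0.46 = 1.31124.

4.646 lb product A, 1.311 lb diammonium phosphate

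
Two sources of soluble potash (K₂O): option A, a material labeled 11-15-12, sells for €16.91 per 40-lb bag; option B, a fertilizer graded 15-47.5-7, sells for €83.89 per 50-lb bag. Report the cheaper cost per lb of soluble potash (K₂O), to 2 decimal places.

€3.52 per lb K₂O (option A)

option A: K₂O per bag = 40 × 12% = 4.8 lb; cost = 16.91 / 4.8 = €3.5229/lb K₂O.
option B: K₂O per bag = 50 × 7% = 3.5 lb; cost = 83.89 / 3.5 = €23.9686/lb K₂O.
option A is cheaper.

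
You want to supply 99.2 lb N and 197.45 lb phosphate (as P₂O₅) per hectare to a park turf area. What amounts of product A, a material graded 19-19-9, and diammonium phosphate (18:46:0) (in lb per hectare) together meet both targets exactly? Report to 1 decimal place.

189.7 lb product A, 350.9 lb diammonium phosphate

With a, b = lb per hectare of product A and diammonium phosphate:
N: 0.19·a + 0.18·b = 99.2
P₂O₅: 0.19·a + 0.46·b = 197.45
From row1: a = (99.2 − 0.18·b) / 0.19.
Into row2: 0.19·(99.2 − 0.18·b)/0.19 + 0.46·b = 197.45 → b = 350.893, a = 189.68.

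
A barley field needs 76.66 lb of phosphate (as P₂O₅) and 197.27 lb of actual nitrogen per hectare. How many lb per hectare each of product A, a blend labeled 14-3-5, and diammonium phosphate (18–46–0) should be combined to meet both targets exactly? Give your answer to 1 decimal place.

Per-hectare balance (a = product A, b = diammonium phosphate):
P₂O₅: 0.03·a + 0.46·b = 76.66
N: 0.14·a + 0.18·b = 197.27
Solving simultaneously: a = 1304.16, b = 81.5983.

1304.2 lb product A, 81.6 lb diammonium phosphate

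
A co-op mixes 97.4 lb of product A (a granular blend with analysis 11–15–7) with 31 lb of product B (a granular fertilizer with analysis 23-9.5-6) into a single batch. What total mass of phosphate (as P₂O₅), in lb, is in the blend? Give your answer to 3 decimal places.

P₂O₅ mass = 15%×97.4 + 9.5%×31 = 17.555 lb.

17.555 lb P₂O₅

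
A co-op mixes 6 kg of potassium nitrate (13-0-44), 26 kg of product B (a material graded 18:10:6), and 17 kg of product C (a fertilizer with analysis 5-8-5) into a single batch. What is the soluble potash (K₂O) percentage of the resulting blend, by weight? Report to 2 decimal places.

10.31% K₂O

Total mass = 6 + 26 + 17 = 49 kg.
K₂O mass = 44%×6 + 6%×26 + 5%×17 = 5.05 kg.
% K₂O = 5.05 / 49 = 10.3061%.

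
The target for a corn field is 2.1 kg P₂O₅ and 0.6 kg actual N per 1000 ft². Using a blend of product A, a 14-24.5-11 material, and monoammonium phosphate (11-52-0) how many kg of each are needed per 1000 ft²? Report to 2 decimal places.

1.77 kg product A, 3.21 kg monoammonium phosphate

With a, b = kg per 1000 ft² of product A and monoammonium phosphate:
P₂O₅: 0.245·a + 0.52·b = 2.1
N: 0.14·a + 0.11·b = 0.6
From row1: a = (2.1 − 0.52·b) / 0.245.
Into row2: 0.14·(2.1 − 0.52·b)/0.245 + 0.11·b = 0.6 → b = 3.20611, a = 1.76663.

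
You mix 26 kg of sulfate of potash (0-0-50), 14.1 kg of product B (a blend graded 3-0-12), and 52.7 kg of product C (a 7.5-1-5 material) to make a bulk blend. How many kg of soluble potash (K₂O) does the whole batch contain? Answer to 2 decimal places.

17.33 kg K₂O

K₂O mass = 50%×26 + 12%×14.1 + 5%×52.7 = 17.327 kg.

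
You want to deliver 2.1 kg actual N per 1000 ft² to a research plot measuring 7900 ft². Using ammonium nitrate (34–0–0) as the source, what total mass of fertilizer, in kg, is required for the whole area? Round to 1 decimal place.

Product per 1000 ft² = 2.1 / 34% = 6.17647 kg.
Total product = 6.17647 × 7900 / 1000 = 48.7941 kg.

48.8 kg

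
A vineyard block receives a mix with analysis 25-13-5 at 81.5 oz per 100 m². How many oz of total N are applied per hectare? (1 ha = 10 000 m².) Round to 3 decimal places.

2037.500 oz N per hectare

nitrogen per 100 m² = 81.5 × 25% = 20.375 oz.
Convert to per hectare: 20.375 × 100 = 2037.5 oz.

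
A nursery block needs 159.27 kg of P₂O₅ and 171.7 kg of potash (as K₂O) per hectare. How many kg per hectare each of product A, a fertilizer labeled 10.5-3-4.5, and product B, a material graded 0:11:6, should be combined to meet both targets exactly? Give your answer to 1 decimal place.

2962.2 kg product A, 640.0 kg product B

Let a = kg of product A, b = kg of product B (per hectare).
P₂O₅: 0.03·a + 0.11·b = 159.27
K₂O: 0.045·a + 0.06·b = 171.7
Solving simultaneously: a = 2962.16, b = 640.048.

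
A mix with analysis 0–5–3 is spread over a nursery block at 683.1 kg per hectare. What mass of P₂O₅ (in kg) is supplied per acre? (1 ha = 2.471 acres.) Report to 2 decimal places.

P₂O₅ per hectare = 683.1 × 5% = 34.155 kg.
Convert to per acre: 34.155 × 0.404694 = 13.8223 kg.

13.82 kg P₂O₅ per acre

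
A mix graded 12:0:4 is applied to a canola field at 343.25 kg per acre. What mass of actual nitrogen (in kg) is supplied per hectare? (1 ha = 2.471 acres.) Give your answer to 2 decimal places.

nitrogen per acre = 343.25 × 12% = 41.19 kg.
Convert to per hectare: 41.19 × 2.471 = 101.7805 kg.

101.78 kg N per hectare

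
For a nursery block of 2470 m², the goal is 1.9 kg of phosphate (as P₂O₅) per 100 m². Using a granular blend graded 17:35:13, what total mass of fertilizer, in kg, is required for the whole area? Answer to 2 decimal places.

Product per 100 m² = 1.9 / 35% = 5.42857 kg.
Total product = 5.42857 × 2470 / 100 = 134.086 kg.

134.09 kg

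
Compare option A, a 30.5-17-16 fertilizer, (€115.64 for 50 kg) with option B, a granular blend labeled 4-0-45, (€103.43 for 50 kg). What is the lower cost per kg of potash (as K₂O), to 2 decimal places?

option A: K₂O per bag = 50 × 16% = 8 kg; cost = 115.64 / 8 = €14.4550/kg K₂O.
option B: K₂O per bag = 50 × 45% = 22.5 kg; cost = 103.43 / 22.5 = €4.5969/kg K₂O.
option B is cheaper.

€4.60 per kg K₂O (option B)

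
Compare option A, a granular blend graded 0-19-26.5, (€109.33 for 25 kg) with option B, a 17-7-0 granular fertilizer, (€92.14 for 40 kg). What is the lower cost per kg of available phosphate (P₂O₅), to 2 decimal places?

€23.02 per kg P₂O₅ (option A)

option A: P₂O₅ per bag = 25 × 19% = 4.75 kg; cost = 109.33 / 4.75 = €23.0168/kg P₂O₅.
option B: P₂O₅ per bag = 40 × 7% = 2.8 kg; cost = 92.14 / 2.8 = €32.9071/kg P₂O₅.
option A is cheaper.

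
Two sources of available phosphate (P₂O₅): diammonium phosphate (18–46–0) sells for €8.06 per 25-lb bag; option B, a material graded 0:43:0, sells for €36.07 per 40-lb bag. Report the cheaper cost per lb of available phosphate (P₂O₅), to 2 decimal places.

diammonium phosphate: P₂O₅ per bag = 25 × 46% = 11.5 lb; cost = 8.06 / 11.5 = €0.7009/lb P₂O₅.
option B: P₂O₅ per bag = 40 × 43% = 17.2 lb; cost = 36.07 / 17.2 = €2.0971/lb P₂O₅.
diammonium phosphate is cheaper.

€0.70 per lb P₂O₅ (diammonium phosphate)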